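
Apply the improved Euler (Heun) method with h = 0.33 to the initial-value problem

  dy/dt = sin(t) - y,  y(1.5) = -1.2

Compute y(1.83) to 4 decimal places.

-0.5996

Heun: k1 = f(t_n, y_n); k2 = f(t_n + h, y_n + h·k1); y_{n+1} = y_n + (h/2)·(k1 + k2).
t=1.500000, y=-1.200000:
  k1 = f(1.500000, -1.200000) = 2.197495
  k2 = f(1.830000, -0.474827) = 1.441421
  y ← -1.200000 + (0.33/2)·(2.197495 + 1.441421) = -0.599579
y(1.83) ≈ -0.5996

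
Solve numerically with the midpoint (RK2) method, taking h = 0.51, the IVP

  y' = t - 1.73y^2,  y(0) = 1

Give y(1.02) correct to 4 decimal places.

0.8575

Midpoint: k1 = f(t_n, y_n); k2 = f(t_n + h/2, y_n + (h/2)·k1); y_{n+1} = y_n + h·k2.
t=0.000000, y=1.000000:
  k1 = f(0.000000, 1.000000) = -1.730000
  k2 = f(0.255000, 0.558850) = -0.285302
  y ← 1.000000 + 0.51·(-0.285302) = 0.854496
t=0.510000, y=0.854496:
  k1 = f(0.510000, 0.854496) = -0.753183
  k2 = f(0.765000, 0.662434) = 0.005843
  y ← 0.854496 + 0.51·0.005843 = 0.857476
y(1.02) ≈ 0.8575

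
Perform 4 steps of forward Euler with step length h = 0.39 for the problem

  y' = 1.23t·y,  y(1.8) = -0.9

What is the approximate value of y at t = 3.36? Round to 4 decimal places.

Euler: y_{n+1} = y_n + h·f(t_n, y_n).
t=1.800000, y=-0.900000: f=-1.992600 → y ← -0.900000 + 0.39·(-1.992600) = -1.677114
t=2.190000, y=-1.677114: f=-4.517642 → y ← -1.677114 + 0.39·(-4.517642) = -3.438994
t=2.580000, y=-3.438994: f=-10.913305 → y ← -3.438994 + 0.39·(-10.913305) = -7.695183
t=2.970000, y=-7.695183: f=-28.111274 → y ← -7.695183 + 0.39·(-28.111274) = -18.658580
y(3.36) ≈ -18.6586

-18.6586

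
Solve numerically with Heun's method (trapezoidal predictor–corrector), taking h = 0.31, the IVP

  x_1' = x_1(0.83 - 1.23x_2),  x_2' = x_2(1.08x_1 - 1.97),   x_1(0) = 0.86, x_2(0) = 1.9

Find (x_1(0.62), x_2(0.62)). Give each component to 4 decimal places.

0.5253, 0.8587

Heun on (x_1,x_2): k1 = f(s_n, state_n); k2 = f(s_n + h, state_n + h·k1); state_{n+1} = state_n + (h/2)·(k1 + k2).
0.000000: (0.860000, 1.900000)
  k1 = (-1.296020, -1.978280)
  predictor → (0.458234, 1.286733)
  k2 = (-0.344904, -1.898070)
  → (0.605657, 1.299166)
0.310000: (0.605657, 1.299166)
  k1 = (-0.465129, -1.709560)
  predictor → (0.461467, 0.769202)
  k2 = (-0.053585, -1.131970)
  → (0.525256, 0.858729)
(x_1(0.62), x_2(0.62)) ≈ (0.5253, 0.8587)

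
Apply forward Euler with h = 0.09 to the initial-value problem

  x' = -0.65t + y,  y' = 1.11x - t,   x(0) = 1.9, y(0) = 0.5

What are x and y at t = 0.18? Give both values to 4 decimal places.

Euler on (x,y): x_{n+1} = x_n + h·x', y_{n+1} = y_n + h·y'.
0.000000: (1.900000, 0.500000); f=(0.500000, 2.109000) → (1.945000, 0.689810)
0.090000: (1.945000, 0.689810); f=(0.631310, 2.068950) → (2.001818, 0.876016)
(x(0.18), y(0.18)) ≈ (2.0018, 0.8760)

2.0018, 0.8760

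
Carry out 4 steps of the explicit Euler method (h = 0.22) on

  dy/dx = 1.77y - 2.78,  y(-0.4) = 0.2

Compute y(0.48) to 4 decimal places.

Euler: y_{n+1} = y_n + h·f(x_n, y_n).
x=-0.400000, y=0.200000: f=-2.426000 → y ← 0.200000 + 0.22·(-2.426000) = -0.333720
x=-0.180000, y=-0.333720: f=-3.370684 → y ← -0.333720 + 0.22·(-3.370684) = -1.075271
x=0.040000, y=-1.075271: f=-4.683229 → y ← -1.075271 + 0.22·(-4.683229) = -2.105581
x=0.260000, y=-2.105581: f=-6.506878 → y ← -2.105581 + 0.22·(-6.506878) = -3.537094
y(0.48) ≈ -3.5371

-3.5371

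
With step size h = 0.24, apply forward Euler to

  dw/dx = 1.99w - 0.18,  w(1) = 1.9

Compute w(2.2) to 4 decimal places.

12.8359

Euler: w_{n+1} = w_n + h·f(x_n, w_n).
x=1.000000, w=1.900000: f=3.601000 → w ← 1.900000 + 0.24·3.601000 = 2.764240
x=1.240000, w=2.764240: f=5.320838 → w ← 2.764240 + 0.24·5.320838 = 4.041241
x=1.480000, w=4.041241: f=7.862070 → w ← 4.041241 + 0.24·7.862070 = 5.928138
x=1.720000, w=5.928138: f=11.616994 → w ← 5.928138 + 0.24·11.616994 = 8.716216
x=1.960000, w=8.716216: f=17.165270 → w ← 8.716216 + 0.24·17.165270 = 12.835881
w(2.2) ≈ 12.8359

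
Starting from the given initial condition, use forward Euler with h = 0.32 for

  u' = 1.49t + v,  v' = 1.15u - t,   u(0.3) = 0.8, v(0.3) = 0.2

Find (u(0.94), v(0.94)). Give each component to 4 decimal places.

1.4301, 0.5706

Euler on (u,v): u_{n+1} = u_n + h·u', v_{n+1} = v_n + h·v'.
0.300000: (0.800000, 0.200000); f=(0.647000, 0.620000) → (1.007040, 0.398400)
0.620000: (1.007040, 0.398400); f=(1.322200, 0.538096) → (1.430144, 0.570591)
(u(0.94), v(0.94)) ≈ (1.4301, 0.5706)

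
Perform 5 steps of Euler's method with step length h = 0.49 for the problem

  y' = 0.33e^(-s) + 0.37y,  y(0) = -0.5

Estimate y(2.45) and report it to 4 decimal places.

-0.5206

Euler: y_{n+1} = y_n + h·f(s_n, y_n).
s=0.000000, y=-0.500000: f=0.145000 → y ← -0.500000 + 0.49·0.145000 = -0.428950
s=0.490000, y=-0.428950: f=0.043455 → y ← -0.428950 + 0.49·0.043455 = -0.407657
s=0.980000, y=-0.407657: f=-0.026980 → y ← -0.407657 + 0.49·(-0.026980) = -0.420877
s=1.470000, y=-0.420877: f=-0.079849 → y ← -0.420877 + 0.49·(-0.079849) = -0.460003
s=1.960000, y=-0.460003: f=-0.123718 → y ← -0.460003 + 0.49·(-0.123718) = -0.520625
y(2.45) ≈ -0.5206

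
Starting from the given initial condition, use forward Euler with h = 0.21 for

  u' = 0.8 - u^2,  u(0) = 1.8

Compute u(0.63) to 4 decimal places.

Euler: u_{n+1} = u_n + h·f(t_n, u_n).
t=0.000000, u=1.800000: f=-2.440000 → u ← 1.800000 + 0.21·(-2.440000) = 1.287600
t=0.210000, u=1.287600: f=-0.857914 → u ← 1.287600 + 0.21·(-0.857914) = 1.107438
t=0.420000, u=1.107438: f=-0.426419 → u ← 1.107438 + 0.21·(-0.426419) = 1.017890
u(0.63) ≈ 1.0179

1.0179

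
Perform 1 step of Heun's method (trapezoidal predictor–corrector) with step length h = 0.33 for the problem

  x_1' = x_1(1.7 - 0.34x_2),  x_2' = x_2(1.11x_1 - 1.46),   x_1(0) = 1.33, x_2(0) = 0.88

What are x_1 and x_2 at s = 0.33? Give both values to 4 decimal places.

Heun on (x_1,x_2): k1 = f(s_n, state_n); k2 = f(s_n + h, state_n + h·k1); state_{n+1} = state_n + (h/2)·(k1 + k2).
0.000000: (1.330000, 0.880000)
  k1 = (1.863064, 0.014344)
  predictor → (1.944811, 0.884734)
  k2 = (2.721161, 0.618199)
  → (2.086397, 0.984370)
(x_1(0.33), x_2(0.33)) ≈ (2.0864, 0.9844)

2.0864, 0.9844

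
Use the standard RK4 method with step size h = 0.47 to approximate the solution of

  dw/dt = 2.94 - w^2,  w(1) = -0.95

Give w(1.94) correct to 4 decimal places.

1.2801

RK4: k1 = f(t_n, w_n); k2 = f(t_n + h/2, w_n + (h/2)·k1); k3 = f(t_n + h/2, w_n + (h/2)·k2); k4 = f(t_n + h, w_n + h·k3); w_{n+1} = w_n + (h/6)·(k1 + 2k2 + 2k3 + k4).
t=1.000000, w=-0.950000:
  k1 = f(1.000000, -0.950000) = 2.037500
  k2 = f(1.235000, -0.471187) = 2.717982
  k3 = f(1.235000, -0.311274) = 2.843108
  k4 = f(1.470000, 0.386261) = 2.790802
  w ← -0.950000 + (0.47/6)·(k1 + 2k2 + 2k3 + k4) = 0.299455
t=1.470000, w=0.299455:
  k1 = f(1.470000, 0.299455) = 2.850327
  k2 = f(1.705000, 0.969281) = 2.000494
  k3 = f(1.705000, 0.769571) = 2.347761
  k4 = f(1.940000, 1.402902) = 0.971865
  w ← 0.299455 + (0.47/6)·(k1 + 2k2 + 2k3 + k4) = 1.280086
w(1.94) ≈ 1.2801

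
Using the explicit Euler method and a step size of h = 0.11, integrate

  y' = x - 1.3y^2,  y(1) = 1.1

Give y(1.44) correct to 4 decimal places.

0.9997

Euler: y_{n+1} = y_n + h·f(x_n, y_n).
x=1.000000, y=1.100000: f=-0.573000 → y ← 1.100000 + 0.11·(-0.573000) = 1.036970
x=1.110000, y=1.036970: f=-0.287899 → y ← 1.036970 + 0.11·(-0.287899) = 1.005301
x=1.220000, y=1.005301: f=-0.093819 → y ← 1.005301 + 0.11·(-0.093819) = 0.994981
x=1.330000, y=0.994981: f=0.043017 → y ← 0.994981 + 0.11·0.043017 = 0.999713
y(1.44) ≈ 0.9997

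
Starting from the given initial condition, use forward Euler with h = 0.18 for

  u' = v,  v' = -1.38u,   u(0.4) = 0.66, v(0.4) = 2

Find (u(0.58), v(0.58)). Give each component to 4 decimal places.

Euler on (u,v): u_{n+1} = u_n + h·u', v_{n+1} = v_n + h·v'.
0.400000: (0.660000, 2.000000); f=(2.000000, -0.910800) → (1.020000, 1.836056)
(u(0.58), v(0.58)) ≈ (1.0200, 1.8361)

1.0200, 1.8361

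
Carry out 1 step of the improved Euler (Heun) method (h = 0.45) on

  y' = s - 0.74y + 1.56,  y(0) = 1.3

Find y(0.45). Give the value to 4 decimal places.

Heun: k1 = f(s_n, y_n); k2 = f(s_n + h, y_n + h·k1); y_{n+1} = y_n + (h/2)·(k1 + k2).
s=0.000000, y=1.300000:
  k1 = f(0.000000, 1.300000) = 0.598000
  k2 = f(0.450000, 1.569100) = 0.848866
  y ← 1.300000 + (0.45/2)·(0.598000 + 0.848866) = 1.625545
y(0.45) ≈ 1.6255

1.6255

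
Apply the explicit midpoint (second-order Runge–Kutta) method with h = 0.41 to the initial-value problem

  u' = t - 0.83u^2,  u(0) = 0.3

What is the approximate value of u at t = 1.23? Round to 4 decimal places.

Midpoint: k1 = f(t_n, u_n); k2 = f(t_n + h/2, u_n + (h/2)·k1); u_{n+1} = u_n + h·k2.
t=0.000000, u=0.300000:
  k1 = f(0.000000, 0.300000) = -0.074700
  k2 = f(0.205000, 0.284687) = 0.137731
  u ← 0.300000 + 0.41·0.137731 = 0.356470
t=0.410000, u=0.356470:
  k1 = f(0.410000, 0.356470) = 0.304531
  k2 = f(0.615000, 0.418899) = 0.469355
  u ← 0.356470 + 0.41·0.469355 = 0.548905
t=0.820000, u=0.548905:
  k1 = f(0.820000, 0.548905) = 0.569923
  k2 = f(1.025000, 0.665740) = 0.657136
  u ← 0.548905 + 0.41·0.657136 = 0.818331
u(1.23) ≈ 0.8183

0.8183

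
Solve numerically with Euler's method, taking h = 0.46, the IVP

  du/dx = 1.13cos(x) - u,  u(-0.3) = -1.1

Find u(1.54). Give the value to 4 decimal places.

Euler: u_{n+1} = u_n + h·f(x_n, u_n).
x=-0.300000, u=-1.100000: f=2.179530 → u ← -1.100000 + 0.46·2.179530 = -0.097416
x=0.160000, u=-0.097416: f=1.212983 → u ← -0.097416 + 0.46·1.212983 = 0.460556
x=0.620000, u=0.460556: f=0.459127 → u ← 0.460556 + 0.46·0.459127 = 0.671754
x=1.080000, u=0.671754: f=-0.139153 → u ← 0.671754 + 0.46·(-0.139153) = 0.607744
u(1.54) ≈ 0.6077

0.6077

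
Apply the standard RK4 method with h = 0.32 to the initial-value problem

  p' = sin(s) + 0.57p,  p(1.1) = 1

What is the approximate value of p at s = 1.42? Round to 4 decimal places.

RK4: k1 = f(s_n, p_n); k2 = f(s_n + h/2, p_n + (h/2)·k1); k3 = f(s_n + h/2, p_n + (h/2)·k2); k4 = f(s_n + h, p_n + h·k3); p_{n+1} = p_n + (h/6)·(k1 + 2k2 + 2k3 + k4).
s=1.100000, p=1.000000:
  k1 = f(1.100000, 1.000000) = 1.461207
  k2 = f(1.260000, 1.233793) = 1.655352
  k3 = f(1.260000, 1.264856) = 1.673058
  k4 = f(1.420000, 1.535379) = 1.863818
  p ← 1.000000 + (0.32/6)·(k1 + 2k2 + 2k3 + k4) = 1.532365
p(1.42) ≈ 1.5324

1.5324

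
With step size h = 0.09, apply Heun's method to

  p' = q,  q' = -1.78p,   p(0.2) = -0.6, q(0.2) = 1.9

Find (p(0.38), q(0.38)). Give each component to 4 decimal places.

-0.2432, 2.0362

Heun on (p,q): k1 = f(s_n, state_n); k2 = f(s_n + h, state_n + h·k1); state_{n+1} = state_n + (h/2)·(k1 + k2).
0.200000: (-0.600000, 1.900000)
  k1 = (1.900000, 1.068000)
  predictor → (-0.429000, 1.996120)
  k2 = (1.996120, 0.763620)
  → (-0.424675, 1.982423)
0.290000: (-0.424675, 1.982423)
  k1 = (1.982423, 0.755921)
  predictor → (-0.246257, 2.050456)
  k2 = (2.050456, 0.438337)
  → (-0.243195, 2.036164)
(p(0.38), q(0.38)) ≈ (-0.2432, 2.0362)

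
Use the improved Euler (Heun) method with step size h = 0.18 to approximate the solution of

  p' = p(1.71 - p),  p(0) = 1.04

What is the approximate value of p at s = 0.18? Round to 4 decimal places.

1.1598

Heun: k1 = f(s_n, p_n); k2 = f(s_n + h, p_n + h·k1); p_{n+1} = p_n + (h/2)·(k1 + k2).
s=0.000000, p=1.040000:
  k1 = f(0.000000, 1.040000) = 0.696800
  k2 = f(0.180000, 1.165424) = 0.634662
  p ← 1.040000 + (0.18/2)·(0.696800 + 0.634662) = 1.159832
p(0.18) ≈ 1.1598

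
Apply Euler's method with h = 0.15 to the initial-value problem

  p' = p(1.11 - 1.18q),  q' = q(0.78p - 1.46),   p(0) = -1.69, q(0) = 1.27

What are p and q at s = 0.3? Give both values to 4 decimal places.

-1.6478, 0.4406

Euler on (p,q): p_{n+1} = p_n + h·p', q_{n+1} = q_n + h·q'.
0.000000: (-1.690000, 1.270000); f=(0.656734, -3.528314) → (-1.591490, 0.740753)
0.150000: (-1.591490, 0.740753); f=(-0.375451, -2.001042) → (-1.647808, 0.440597)
(p(0.3), q(0.3)) ≈ (-1.6478, 0.4406)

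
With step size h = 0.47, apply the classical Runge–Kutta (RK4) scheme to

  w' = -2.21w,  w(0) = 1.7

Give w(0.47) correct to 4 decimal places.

0.6162

RK4: k1 = f(x_n, w_n); k2 = f(x_n + h/2, w_n + (h/2)·k1); k3 = f(x_n + h/2, w_n + (h/2)·k2); k4 = f(x_n + h, w_n + h·k3); w_{n+1} = w_n + (h/6)·(k1 + 2k2 + 2k3 + k4).
x=0.000000, w=1.700000:
  k1 = f(0.000000, 1.700000) = -3.757000
  k2 = f(0.235000, 0.817105) = -1.805802
  k3 = f(0.235000, 1.275637) = -2.819157
  k4 = f(0.470000, 0.374996) = -0.828742
  w ← 1.700000 + (0.47/6)·(k1 + 2k2 + 2k3 + k4) = 0.616207
w(0.47) ≈ 0.6162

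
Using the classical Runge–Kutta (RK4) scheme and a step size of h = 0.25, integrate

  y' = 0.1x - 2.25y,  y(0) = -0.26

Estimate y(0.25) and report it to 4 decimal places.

RK4: k1 = f(x_n, y_n); k2 = f(x_n + h/2, y_n + (h/2)·k1); k3 = f(x_n + h/2, y_n + (h/2)·k2); k4 = f(x_n + h, y_n + h·k3); y_{n+1} = y_n + (h/6)·(k1 + 2k2 + 2k3 + k4).
x=0.000000, y=-0.260000:
  k1 = f(0.000000, -0.260000) = 0.585000
  k2 = f(0.125000, -0.186875) = 0.432969
  k3 = f(0.125000, -0.205879) = 0.475728
  k4 = f(0.250000, -0.141068) = 0.342403
  y ← -0.260000 + (0.25/6)·(k1 + 2k2 + 2k3 + k4) = -0.145634
y(0.25) ≈ -0.1456

-0.1456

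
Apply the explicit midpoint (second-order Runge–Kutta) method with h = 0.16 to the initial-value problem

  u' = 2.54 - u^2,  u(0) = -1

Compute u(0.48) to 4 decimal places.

Midpoint: k1 = f(s_n, u_n); k2 = f(s_n + h/2, u_n + (h/2)·k1); u_{n+1} = u_n + h·k2.
s=0.000000, u=-1.000000:
  k1 = f(0.000000, -1.000000) = 1.540000
  k2 = f(0.080000, -0.876800) = 1.771222
  u ← -1.000000 + 0.16·1.771222 = -0.716605
s=0.160000, u=-0.716605:
  k1 = f(0.160000, -0.716605) = 2.026478
  k2 = f(0.240000, -0.554486) = 2.232545
  u ← -0.716605 + 0.16·2.232545 = -0.359397
s=0.320000, u=-0.359397:
  k1 = f(0.320000, -0.359397) = 2.410834
  k2 = f(0.400000, -0.166531) = 2.512268
  u ← -0.359397 + 0.16·2.512268 = 0.042565
u(0.48) ≈ 0.0426

0.0426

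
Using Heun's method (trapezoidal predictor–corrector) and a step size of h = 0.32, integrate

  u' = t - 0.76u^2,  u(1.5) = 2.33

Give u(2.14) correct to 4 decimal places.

Heun: k1 = f(t_n, u_n); k2 = f(t_n + h, u_n + h·k1); u_{n+1} = u_n + (h/2)·(k1 + k2).
t=1.500000, u=2.330000:
  k1 = f(1.500000, 2.330000) = -2.625964
  k2 = f(1.820000, 1.489692) = 0.133423
  u ← 2.330000 + (0.32/2)·(-2.625964 + 0.133423) = 1.931193
t=1.820000, u=1.931193:
  k1 = f(1.820000, 1.931193) = -1.014426
  k2 = f(2.140000, 1.606577) = 0.178372
  u ← 1.931193 + (0.32/2)·(-1.014426 + 0.178372) = 1.797425
u(2.14) ≈ 1.7974

1.7974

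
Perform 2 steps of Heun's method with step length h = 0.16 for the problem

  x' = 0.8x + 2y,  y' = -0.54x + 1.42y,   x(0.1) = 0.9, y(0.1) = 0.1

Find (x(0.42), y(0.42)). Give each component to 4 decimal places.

Heun on (x,y): k1 = f(t_n, state_n); k2 = f(t_n + h, state_n + h·k1); state_{n+1} = state_n + (h/2)·(k1 + k2).
0.100000: (0.900000, 0.100000)
  k1 = (0.920000, -0.344000)
  predictor → (1.047200, 0.044960)
  k2 = (0.927680, -0.501645)
  → (1.047814, 0.032348)
0.260000: (1.047814, 0.032348)
  k1 = (0.902948, -0.519885)
  predictor → (1.192286, -0.050833)
  k2 = (0.852163, -0.716018)
  → (1.188223, -0.066524)
(x(0.42), y(0.42)) ≈ (1.1882, -0.0665)

1.1882, -0.0665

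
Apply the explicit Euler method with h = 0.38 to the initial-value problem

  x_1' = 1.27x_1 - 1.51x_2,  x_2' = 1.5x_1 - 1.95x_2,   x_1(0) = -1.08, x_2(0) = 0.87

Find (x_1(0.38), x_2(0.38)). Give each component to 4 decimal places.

Euler on (x_1,x_2): x_1_{n+1} = x_1_n + h·x_1', x_2_{n+1} = x_2_n + h·x_2'.
0.000000: (-1.080000, 0.870000); f=(-2.685300, -3.316500) → (-2.100414, -0.390270)
(x_1(0.38), x_2(0.38)) ≈ (-2.1004, -0.3903)

-2.1004, -0.3903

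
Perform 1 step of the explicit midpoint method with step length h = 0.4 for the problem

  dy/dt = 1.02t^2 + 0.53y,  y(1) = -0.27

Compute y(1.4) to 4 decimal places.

0.2975

Midpoint: k1 = f(t_n, y_n); k2 = f(t_n + h/2, y_n + (h/2)·k1); y_{n+1} = y_n + h·k2.
t=1.000000, y=-0.270000:
  k1 = f(1.000000, -0.270000) = 0.876900
  k2 = f(1.200000, -0.094620) = 1.418651
  y ← -0.270000 + 0.4·1.418651 = 0.297461
y(1.4) ≈ 0.2975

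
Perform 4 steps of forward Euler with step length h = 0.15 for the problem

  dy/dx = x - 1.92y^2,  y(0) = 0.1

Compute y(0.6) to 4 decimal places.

Euler: y_{n+1} = y_n + h·f(x_n, y_n).
x=0.000000, y=0.100000: f=-0.019200 → y ← 0.100000 + 0.15·(-0.019200) = 0.097120
x=0.150000, y=0.097120: f=0.131890 → y ← 0.097120 + 0.15·0.131890 = 0.116903
x=0.300000, y=0.116903: f=0.273760 → y ← 0.116903 + 0.15·0.273760 = 0.157968
x=0.450000, y=0.157968: f=0.402089 → y ← 0.157968 + 0.15·0.402089 = 0.218281
y(0.6) ≈ 0.2183

0.2183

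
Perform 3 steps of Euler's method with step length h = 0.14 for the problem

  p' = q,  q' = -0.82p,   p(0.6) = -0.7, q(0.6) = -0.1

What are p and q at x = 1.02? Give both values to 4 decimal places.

Euler on (p,q): p_{n+1} = p_n + h·p', q_{n+1} = q_n + h·q'.
0.600000: (-0.700000, -0.100000); f=(-0.100000, 0.574000) → (-0.714000, -0.019640)
0.740000: (-0.714000, -0.019640); f=(-0.019640, 0.585480) → (-0.716750, 0.062327)
0.880000: (-0.716750, 0.062327); f=(0.062327, 0.587735) → (-0.708024, 0.144610)
(p(1.02), q(1.02)) ≈ (-0.7080, 0.1446)

-0.7080, 0.1446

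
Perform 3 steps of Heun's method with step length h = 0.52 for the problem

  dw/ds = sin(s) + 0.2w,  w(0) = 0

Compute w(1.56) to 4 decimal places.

1.0735

Heun: k1 = f(s_n, w_n); k2 = f(s_n + h, w_n + h·k1); w_{n+1} = w_n + (h/2)·(k1 + k2).
s=0.000000, w=0.000000:
  k1 = f(0.000000, 0.000000) = 0.000000
  k2 = f(0.520000, 0.000000) = 0.496880
  w ← 0.000000 + (0.52/2)·(0.000000 + 0.496880) = 0.129189
s=0.520000, w=0.129189:
  k1 = f(0.520000, 0.129189) = 0.522718
  k2 = f(1.040000, 0.401002) = 0.942605
  w ← 0.129189 + (0.52/2)·(0.522718 + 0.942605) = 0.510173
s=1.040000, w=0.510173:
  k1 = f(1.040000, 0.510173) = 0.964439
  k2 = f(1.560000, 1.011681) = 1.202278
  w ← 0.510173 + (0.52/2)·(0.964439 + 1.202278) = 1.073519
w(1.56) ≈ 1.0735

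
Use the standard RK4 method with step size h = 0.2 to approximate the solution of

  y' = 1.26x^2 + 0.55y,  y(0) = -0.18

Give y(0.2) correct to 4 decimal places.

-0.1975

RK4: k1 = f(x_n, y_n); k2 = f(x_n + h/2, y_n + (h/2)·k1); k3 = f(x_n + h/2, y_n + (h/2)·k2); k4 = f(x_n + h, y_n + h·k3); y_{n+1} = y_n + (h/6)·(k1 + 2k2 + 2k3 + k4).
x=0.000000, y=-0.180000:
  k1 = f(0.000000, -0.180000) = -0.099000
  k2 = f(0.100000, -0.189900) = -0.091845
  k3 = f(0.100000, -0.189185) = -0.091451
  k4 = f(0.200000, -0.198290) = -0.058660
  y ← -0.180000 + (0.2/6)·(k1 + 2k2 + 2k3 + k4) = -0.197475
y(0.2) ≈ -0.1975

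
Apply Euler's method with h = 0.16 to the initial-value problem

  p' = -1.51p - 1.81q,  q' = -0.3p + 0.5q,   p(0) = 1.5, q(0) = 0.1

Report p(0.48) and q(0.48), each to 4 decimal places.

Euler on (p,q): p_{n+1} = p_n + h·p', q_{n+1} = q_n + h·q'.
0.000000: (1.500000, 0.100000); f=(-2.446000, -0.400000) → (1.108640, 0.036000)
0.160000: (1.108640, 0.036000); f=(-1.739206, -0.314592) → (0.830367, -0.014335)
0.320000: (0.830367, -0.014335); f=(-1.227908, -0.256277) → (0.633902, -0.055339)
(p(0.48), q(0.48)) ≈ (0.6339, -0.0553)

0.6339, -0.0553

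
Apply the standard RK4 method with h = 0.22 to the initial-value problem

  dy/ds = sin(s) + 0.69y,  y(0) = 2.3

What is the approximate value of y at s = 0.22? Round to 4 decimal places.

RK4: k1 = f(s_n, y_n); k2 = f(s_n + h/2, y_n + (h/2)·k1); k3 = f(s_n + h/2, y_n + (h/2)·k2); k4 = f(s_n + h, y_n + h·k3); y_{n+1} = y_n + (h/6)·(k1 + 2k2 + 2k3 + k4).
s=0.000000, y=2.300000:
  k1 = f(0.000000, 2.300000) = 1.587000
  k2 = f(0.110000, 2.474570) = 1.817232
  k3 = f(0.110000, 2.499895) = 1.834706
  k4 = f(0.220000, 2.703635) = 2.083738
  y ← 2.300000 + (0.22/6)·(k1 + 2k2 + 2k3 + k4) = 2.702402
y(0.22) ≈ 2.7024

2.7024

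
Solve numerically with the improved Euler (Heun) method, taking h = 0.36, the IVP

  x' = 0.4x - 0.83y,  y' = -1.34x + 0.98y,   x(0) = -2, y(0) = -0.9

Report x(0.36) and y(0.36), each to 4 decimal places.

-2.1172, -0.1339

Heun on (x,y): k1 = f(t_n, state_n); k2 = f(t_n + h, state_n + h·k1); state_{n+1} = state_n + (h/2)·(k1 + k2).
0.000000: (-2.000000, -0.900000)
  k1 = (-0.053000, 1.798000)
  predictor → (-2.019080, -0.252720)
  k2 = (-0.597874, 2.457902)
  → (-2.117157, -0.133938)
(x(0.36), y(0.36)) ≈ (-2.1172, -0.1339)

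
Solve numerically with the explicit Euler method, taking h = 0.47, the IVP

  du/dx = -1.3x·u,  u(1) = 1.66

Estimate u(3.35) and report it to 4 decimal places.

Euler: u_{n+1} = u_n + h·f(x_n, u_n).
x=1.000000, u=1.660000: f=-2.158000 → u ← 1.660000 + 0.47·(-2.158000) = 0.645740
x=1.470000, u=0.645740: f=-1.234009 → u ← 0.645740 + 0.47·(-1.234009) = 0.065756
x=1.940000, u=0.065756: f=-0.165836 → u ← 0.065756 + 0.47·(-0.165836) = -0.012187
x=2.410000, u=-0.012187: f=0.038182 → u ← -0.012187 + 0.47·0.038182 = 0.005759
x=2.880000, u=0.005759: f=-0.021560 → u ← 0.005759 + 0.47·(-0.021560) = -0.004375
u(3.35) ≈ -0.0044

-0.0044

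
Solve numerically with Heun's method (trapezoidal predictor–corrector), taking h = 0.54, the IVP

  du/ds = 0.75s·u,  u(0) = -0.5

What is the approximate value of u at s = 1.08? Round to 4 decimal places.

-0.7632

Heun: k1 = f(s_n, u_n); k2 = f(s_n + h, u_n + h·k1); u_{n+1} = u_n + (h/2)·(k1 + k2).
s=0.000000, u=-0.500000:
  k1 = f(0.000000, -0.500000) = 0.000000
  k2 = f(0.540000, -0.500000) = -0.202500
  u ← -0.500000 + (0.54/2)·(0.000000 + (-0.202500)) = -0.554675
s=0.540000, u=-0.554675:
  k1 = f(0.540000, -0.554675) = -0.224643
  k2 = f(1.080000, -0.675982) = -0.547546
  u ← -0.554675 + (0.54/2)·(-0.224643 + (-0.547546)) = -0.763166
u(1.08) ≈ -0.7632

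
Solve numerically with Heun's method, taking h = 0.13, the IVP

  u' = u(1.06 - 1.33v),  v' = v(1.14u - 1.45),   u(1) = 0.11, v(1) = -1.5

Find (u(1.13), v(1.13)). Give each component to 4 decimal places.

Heun on (u,v): k1 = f(t_n, state_n); k2 = f(t_n + h, state_n + h·k1); state_{n+1} = state_n + (h/2)·(k1 + k2).
1.000000: (0.110000, -1.500000)
  k1 = (0.336050, 1.986900)
  predictor → (0.153687, -1.241703)
  k2 = (0.416716, 1.582920)
  → (0.158930, -1.267962)
(u(1.13), v(1.13)) ≈ (0.1589, -1.2680)

0.1589, -1.2680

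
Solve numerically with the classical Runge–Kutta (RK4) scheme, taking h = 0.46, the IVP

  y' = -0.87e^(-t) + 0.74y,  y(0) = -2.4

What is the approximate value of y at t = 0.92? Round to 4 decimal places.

-5.5294

RK4: k1 = f(t_n, y_n); k2 = f(t_n + h/2, y_n + (h/2)·k1); k3 = f(t_n + h/2, y_n + (h/2)·k2); k4 = f(t_n + h, y_n + h·k3); y_{n+1} = y_n + (h/6)·(k1 + 2k2 + 2k3 + k4).
t=0.000000, y=-2.400000:
  k1 = f(0.000000, -2.400000) = -2.646000
  k2 = f(0.230000, -3.008580) = -2.917593
  k3 = f(0.230000, -3.071046) = -2.963819
  k4 = f(0.460000, -3.763357) = -3.334101
  y ← -2.400000 + (0.46/6)·(k1 + 2k2 + 2k3 + k4) = -3.760291
t=0.460000, y=-3.760291:
  k1 = f(0.460000, -3.760291) = -3.331832
  k2 = f(0.690000, -4.526612) = -3.786064
  k3 = f(0.690000, -4.631086) = -3.863375
  k4 = f(0.920000, -5.537443) = -4.444420
  y ← -3.760291 + (0.46/6)·(k1 + 2k2 + 2k3 + k4) = -5.529384
y(0.92) ≈ -5.5294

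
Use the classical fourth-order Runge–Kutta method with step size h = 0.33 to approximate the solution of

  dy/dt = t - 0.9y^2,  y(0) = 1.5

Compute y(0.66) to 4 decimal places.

RK4: k1 = f(t_n, y_n); k2 = f(t_n + h/2, y_n + (h/2)·k1); k3 = f(t_n + h/2, y_n + (h/2)·k2); k4 = f(t_n + h, y_n + h·k3); y_{n+1} = y_n + (h/6)·(k1 + 2k2 + 2k3 + k4).
t=0.000000, y=1.500000:
  k1 = f(0.000000, 1.500000) = -2.025000
  k2 = f(0.165000, 1.165875) = -1.058338
  k3 = f(0.165000, 1.325374) = -1.415955
  k4 = f(0.330000, 1.032735) = -0.629887
  y ← 1.500000 + (0.33/6)·(k1 + 2k2 + 2k3 + k4) = 1.081809
t=0.330000, y=1.081809:
  k1 = f(0.330000, 1.081809) = -0.723280
  k2 = f(0.495000, 0.962468) = -0.338710
  k3 = f(0.495000, 1.025922) = -0.452264
  k4 = f(0.660000, 0.932562) = -0.122704
  y ← 1.081809 + (0.33/6)·(k1 + 2k2 + 2k3 + k4) = 0.948273
y(0.66) ≈ 0.9483

0.9483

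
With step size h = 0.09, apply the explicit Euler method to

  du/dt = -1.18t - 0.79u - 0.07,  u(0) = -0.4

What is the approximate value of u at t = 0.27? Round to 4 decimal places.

-0.3662

Euler: u_{n+1} = u_n + h·f(t_n, u_n).
t=0.000000, u=-0.400000: f=0.246000 → u ← -0.400000 + 0.09·0.246000 = -0.377860
t=0.090000, u=-0.377860: f=0.122309 → u ← -0.377860 + 0.09·0.122309 = -0.366852
t=0.180000, u=-0.366852: f=0.007413 → u ← -0.366852 + 0.09·0.007413 = -0.366185
u(0.27) ≈ -0.3662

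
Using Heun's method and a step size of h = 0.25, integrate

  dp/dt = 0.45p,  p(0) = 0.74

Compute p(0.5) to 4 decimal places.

0.9263

Heun: k1 = f(t_n, p_n); k2 = f(t_n + h, p_n + h·k1); p_{n+1} = p_n + (h/2)·(k1 + k2).
t=0.000000, p=0.740000:
  k1 = f(0.000000, 0.740000) = 0.333000
  k2 = f(0.250000, 0.823250) = 0.370463
  p ← 0.740000 + (0.25/2)·(0.333000 + 0.370463) = 0.827933
t=0.250000, p=0.827933:
  k1 = f(0.250000, 0.827933) = 0.372570
  k2 = f(0.500000, 0.921075) = 0.414484
  p ← 0.827933 + (0.25/2)·(0.372570 + 0.414484) = 0.926315
p(0.5) ≈ 0.9263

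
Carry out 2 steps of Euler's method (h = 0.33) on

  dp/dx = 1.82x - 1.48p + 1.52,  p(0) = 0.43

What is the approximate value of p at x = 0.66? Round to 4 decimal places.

1.0690

Euler: p_{n+1} = p_n + h·f(x_n, p_n).
x=0.000000, p=0.430000: f=0.883600 → p ← 0.430000 + 0.33·0.883600 = 0.721588
x=0.330000, p=0.721588: f=1.052650 → p ← 0.721588 + 0.33·1.052650 = 1.068962
p(0.66) ≈ 1.0690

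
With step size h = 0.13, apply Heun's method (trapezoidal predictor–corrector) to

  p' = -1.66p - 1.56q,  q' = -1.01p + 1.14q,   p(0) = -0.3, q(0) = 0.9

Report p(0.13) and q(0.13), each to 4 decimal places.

Heun on (p,q): k1 = f(s_n, state_n); k2 = f(s_n + h, state_n + h·k1); state_{n+1} = state_n + (h/2)·(k1 + k2).
0.000000: (-0.300000, 0.900000)
  k1 = (-0.906000, 1.329000)
  predictor → (-0.417780, 1.072770)
  k2 = (-0.980006, 1.644916)
  → (-0.422590, 1.093305)
(p(0.13), q(0.13)) ≈ (-0.4226, 1.0933)

-0.4226, 1.0933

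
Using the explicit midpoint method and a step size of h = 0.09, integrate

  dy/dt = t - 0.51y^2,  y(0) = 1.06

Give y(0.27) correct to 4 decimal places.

0.9589

Midpoint: k1 = f(t_n, y_n); k2 = f(t_n + h/2, y_n + (h/2)·k1); y_{n+1} = y_n + h·k2.
t=0.000000, y=1.060000:
  k1 = f(0.000000, 1.060000) = -0.573036
  k2 = f(0.045000, 1.034213) = -0.500495
  y ← 1.060000 + 0.09·(-0.500495) = 1.014955
t=0.090000, y=1.014955:
  k1 = f(0.090000, 1.014955) = -0.435369
  k2 = f(0.135000, 0.995364) = -0.370282
  y ← 1.014955 + 0.09·(-0.370282) = 0.981630
t=0.180000, y=0.981630:
  k1 = f(0.180000, 0.981630) = -0.311435
  k2 = f(0.225000, 0.967616) = -0.252503
  y ← 0.981630 + 0.09·(-0.252503) = 0.958905
y(0.27) ≈ 0.9589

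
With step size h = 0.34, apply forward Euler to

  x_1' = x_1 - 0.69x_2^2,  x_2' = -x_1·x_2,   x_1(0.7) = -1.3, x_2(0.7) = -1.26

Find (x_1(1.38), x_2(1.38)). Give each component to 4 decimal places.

Euler on (x_1,x_2): x_1_{n+1} = x_1_n + h·x_1', x_2_{n+1} = x_2_n + h·x_2'.
0.700000: (-1.300000, -1.260000); f=(-2.395444, -1.638000) → (-2.114451, -1.816920)
1.040000: (-2.114451, -1.816920); f=(-4.392278, -3.841788) → (-3.607825, -3.123128)
(x_1(1.38), x_2(1.38)) ≈ (-3.6078, -3.1231)

-3.6078, -3.1231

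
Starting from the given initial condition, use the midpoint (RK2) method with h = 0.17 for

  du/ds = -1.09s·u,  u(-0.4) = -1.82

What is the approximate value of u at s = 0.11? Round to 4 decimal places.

Midpoint: k1 = f(s_n, u_n); k2 = f(s_n + h/2, u_n + (h/2)·k1); u_{n+1} = u_n + h·k2.
s=-0.400000, u=-1.820000:
  k1 = f(-0.400000, -1.820000) = -0.793520
  k2 = f(-0.315000, -1.887449) = -0.648056
  u ← -1.820000 + 0.17·(-0.648056) = -1.930169
s=-0.230000, u=-1.930169:
  k1 = f(-0.230000, -1.930169) = -0.483893
  k2 = f(-0.145000, -1.971300) = -0.311564
  u ← -1.930169 + 0.17·(-0.311564) = -1.983135
s=-0.060000, u=-1.983135:
  k1 = f(-0.060000, -1.983135) = -0.129697
  k2 = f(0.025000, -1.994160) = 0.054341
  u ← -1.983135 + 0.17·0.054341 = -1.973897
u(0.11) ≈ -1.9739

-1.9739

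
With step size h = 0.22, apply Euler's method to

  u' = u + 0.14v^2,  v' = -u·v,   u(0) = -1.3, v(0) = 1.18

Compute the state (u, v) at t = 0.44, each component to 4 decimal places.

-1.8117, 2.0326

Euler on (u,v): u_{n+1} = u_n + h·u', v_{n+1} = v_n + h·v'.
0.000000: (-1.300000, 1.180000); f=(-1.105064, 1.534000) → (-1.543114, 1.517480)
0.220000: (-1.543114, 1.517480); f=(-1.220730, 2.341645) → (-1.811675, 2.032642)
(u(0.44), v(0.44)) ≈ (-1.8117, 2.0326)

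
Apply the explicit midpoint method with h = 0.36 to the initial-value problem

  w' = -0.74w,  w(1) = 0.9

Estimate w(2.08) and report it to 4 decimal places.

Midpoint: k1 = f(t_n, w_n); k2 = f(t_n + h/2, w_n + (h/2)·k1); w_{n+1} = w_n + h·k2.
t=1.000000, w=0.900000:
  k1 = f(1.000000, 0.900000) = -0.666000
  k2 = f(1.180000, 0.780120) = -0.577289
  w ← 0.900000 + 0.36·(-0.577289) = 0.692176
t=1.360000, w=0.692176:
  k1 = f(1.360000, 0.692176) = -0.512210
  k2 = f(1.540000, 0.599978) = -0.443984
  w ← 0.692176 + 0.36·(-0.443984) = 0.532342
t=1.720000, w=0.532342:
  k1 = f(1.720000, 0.532342) = -0.393933
  k2 = f(1.900000, 0.461434) = -0.341461
  w ← 0.532342 + 0.36·(-0.341461) = 0.409416
w(2.08) ≈ 0.4094

0.4094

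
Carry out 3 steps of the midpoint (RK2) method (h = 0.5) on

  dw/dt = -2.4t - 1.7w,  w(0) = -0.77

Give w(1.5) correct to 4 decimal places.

-1.5011

Midpoint: k1 = f(t_n, w_n); k2 = f(t_n + h/2, w_n + (h/2)·k1); w_{n+1} = w_n + h·k2.
t=0.000000, w=-0.770000:
  k1 = f(0.000000, -0.770000) = 1.309000
  k2 = f(0.250000, -0.442750) = 0.152675
  w ← -0.770000 + 0.5·0.152675 = -0.693663
t=0.500000, w=-0.693663:
  k1 = f(0.500000, -0.693663) = -0.020774
  k2 = f(0.750000, -0.698856) = -0.611945
  w ← -0.693663 + 0.5·(-0.611945) = -0.999635
t=1.000000, w=-0.999635:
  k1 = f(1.000000, -0.999635) = -0.700621
  k2 = f(1.250000, -1.174790) = -1.002857
  w ← -0.999635 + 0.5·(-1.002857) = -1.501063
w(1.5) ≈ -1.5011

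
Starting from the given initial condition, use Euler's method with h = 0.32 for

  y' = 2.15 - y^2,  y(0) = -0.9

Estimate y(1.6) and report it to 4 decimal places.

1.4465

Euler: y_{n+1} = y_n + h·f(x_n, y_n).
x=0.000000, y=-0.900000: f=1.340000 → y ← -0.900000 + 0.32·1.340000 = -0.471200
x=0.320000, y=-0.471200: f=1.927971 → y ← -0.471200 + 0.32·1.927971 = 0.145751
x=0.640000, y=0.145751: f=2.128757 → y ← 0.145751 + 0.32·2.128757 = 0.826953
x=0.960000, y=0.826953: f=1.466149 → y ← 0.826953 + 0.32·1.466149 = 1.296120
x=1.280000, y=1.296120: f=0.470072 → y ← 1.296120 + 0.32·0.470072 = 1.446543
y(1.6) ≈ 1.4465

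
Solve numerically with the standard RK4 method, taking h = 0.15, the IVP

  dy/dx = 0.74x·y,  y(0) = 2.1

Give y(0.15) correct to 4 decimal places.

2.1176

RK4: k1 = f(x_n, y_n); k2 = f(x_n + h/2, y_n + (h/2)·k1); k3 = f(x_n + h/2, y_n + (h/2)·k2); k4 = f(x_n + h, y_n + h·k3); y_{n+1} = y_n + (h/6)·(k1 + 2k2 + 2k3 + k4).
x=0.000000, y=2.100000:
  k1 = f(0.000000, 2.100000) = 0.000000
  k2 = f(0.075000, 2.100000) = 0.116550
  k3 = f(0.075000, 2.108741) = 0.117035
  k4 = f(0.150000, 2.117555) = 0.235049
  y ← 2.100000 + (0.15/6)·(k1 + 2k2 + 2k3 + k4) = 2.117555
y(0.15) ≈ 2.1176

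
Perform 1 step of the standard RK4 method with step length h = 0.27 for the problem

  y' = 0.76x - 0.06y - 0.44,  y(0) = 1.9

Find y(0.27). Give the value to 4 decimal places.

1.7792

RK4: k1 = f(x_n, y_n); k2 = f(x_n + h/2, y_n + (h/2)·k1); k3 = f(x_n + h/2, y_n + (h/2)·k2); k4 = f(x_n + h, y_n + h·k3); y_{n+1} = y_n + (h/6)·(k1 + 2k2 + 2k3 + k4).
x=0.000000, y=1.900000:
  k1 = f(0.000000, 1.900000) = -0.554000
  k2 = f(0.135000, 1.825210) = -0.446913
  k3 = f(0.135000, 1.839667) = -0.447780
  k4 = f(0.270000, 1.779099) = -0.341546
  y ← 1.900000 + (0.27/6)·(k1 + 2k2 + 2k3 + k4) = 1.779178
y(0.27) ≈ 1.7792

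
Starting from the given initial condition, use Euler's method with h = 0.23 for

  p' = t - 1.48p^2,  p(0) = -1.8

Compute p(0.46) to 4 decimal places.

Euler: p_{n+1} = p_n + h·f(t_n, p_n).
t=0.000000, p=-1.800000: f=-4.795200 → p ← -1.800000 + 0.23·(-4.795200) = -2.902896
t=0.230000, p=-2.902896: f=-12.241672 → p ← -2.902896 + 0.23·(-12.241672) = -5.718480
p(0.46) ≈ -5.7185

-5.7185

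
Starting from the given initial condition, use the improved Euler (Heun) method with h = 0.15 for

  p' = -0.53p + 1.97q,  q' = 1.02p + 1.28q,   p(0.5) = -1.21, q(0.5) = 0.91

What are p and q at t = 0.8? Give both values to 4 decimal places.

Heun on (p,q): k1 = f(t_n, state_n); k2 = f(t_n + h, state_n + h·k1); state_{n+1} = state_n + (h/2)·(k1 + k2).
0.500000: (-1.210000, 0.910000)
  k1 = (2.434000, -0.069400)
  predictor → (-0.844900, 0.899590)
  k2 = (2.219989, 0.289677)
  → (-0.860951, 0.926521)
0.650000: (-0.860951, 0.926521)
  k1 = (2.281550, 0.307777)
  predictor → (-0.518718, 0.972687)
  k2 = (2.191115, 0.715947)
  → (-0.525501, 1.003300)
(p(0.8), q(0.8)) ≈ (-0.5255, 1.0033)

-0.5255, 1.0033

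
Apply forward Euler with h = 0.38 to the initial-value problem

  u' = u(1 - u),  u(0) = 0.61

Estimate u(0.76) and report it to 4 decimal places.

Euler: u_{n+1} = u_n + h·f(x_n, u_n).
x=0.000000, u=0.610000: f=0.237900 → u ← 0.610000 + 0.38·0.237900 = 0.700402
x=0.380000, u=0.700402: f=0.209839 → u ← 0.700402 + 0.38·0.209839 = 0.780141
u(0.76) ≈ 0.7801

0.7801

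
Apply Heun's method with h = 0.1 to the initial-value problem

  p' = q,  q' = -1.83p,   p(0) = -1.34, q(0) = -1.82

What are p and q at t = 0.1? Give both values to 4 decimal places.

Heun on (p,q): k1 = f(t_n, state_n); k2 = f(t_n + h, state_n + h·k1); state_{n+1} = state_n + (h/2)·(k1 + k2).
0.000000: (-1.340000, -1.820000)
  k1 = (-1.820000, 2.452200)
  predictor → (-1.522000, -1.574780)
  k2 = (-1.574780, 2.785260)
  → (-1.509739, -1.558127)
(p(0.1), q(0.1)) ≈ (-1.5097, -1.5581)

-1.5097, -1.5581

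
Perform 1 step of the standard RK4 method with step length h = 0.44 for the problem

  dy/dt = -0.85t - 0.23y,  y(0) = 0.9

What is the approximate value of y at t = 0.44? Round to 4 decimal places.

RK4: k1 = f(t_n, y_n); k2 = f(t_n + h/2, y_n + (h/2)·k1); k3 = f(t_n + h/2, y_n + (h/2)·k2); k4 = f(t_n + h, y_n + h·k3); y_{n+1} = y_n + (h/6)·(k1 + 2k2 + 2k3 + k4).
t=0.000000, y=0.900000:
  k1 = f(0.000000, 0.900000) = -0.207000
  k2 = f(0.220000, 0.854460) = -0.383526
  k3 = f(0.220000, 0.815624) = -0.374594
  k4 = f(0.440000, 0.735179) = -0.543091
  y ← 0.900000 + (0.44/6)·(k1 + 2k2 + 2k3 + k4) = 0.733802
y(0.44) ≈ 0.7338

0.7338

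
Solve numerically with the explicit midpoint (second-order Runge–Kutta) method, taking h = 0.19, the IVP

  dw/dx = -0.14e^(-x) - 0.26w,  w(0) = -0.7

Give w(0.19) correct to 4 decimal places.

Midpoint: k1 = f(x_n, w_n); k2 = f(x_n + h/2, w_n + (h/2)·k1); w_{n+1} = w_n + h·k2.
x=0.000000, w=-0.700000:
  k1 = f(0.000000, -0.700000) = 0.042000
  k2 = f(0.095000, -0.696010) = 0.053650
  w ← -0.700000 + 0.19·0.053650 = -0.689806
w(0.19) ≈ -0.6898

-0.6898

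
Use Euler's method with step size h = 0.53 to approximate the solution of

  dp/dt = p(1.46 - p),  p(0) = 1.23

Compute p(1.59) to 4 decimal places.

1.4549

Euler: p_{n+1} = p_n + h·f(t_n, p_n).
t=0.000000, p=1.230000: f=0.282900 → p ← 1.230000 + 0.53·0.282900 = 1.379937
t=0.530000, p=1.379937: f=0.110482 → p ← 1.379937 + 0.53·0.110482 = 1.438492
t=1.060000, p=1.438492: f=0.030939 → p ← 1.438492 + 0.53·0.030939 = 1.454890
p(1.59) ≈ 1.4549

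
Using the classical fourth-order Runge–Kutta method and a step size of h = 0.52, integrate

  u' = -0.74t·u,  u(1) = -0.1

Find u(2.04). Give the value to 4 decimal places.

RK4: k1 = f(t_n, u_n); k2 = f(t_n + h/2, u_n + (h/2)·k1); k3 = f(t_n + h/2, u_n + (h/2)·k2); k4 = f(t_n + h, u_n + h·k3); u_{n+1} = u_n + (h/6)·(k1 + 2k2 + 2k3 + k4).
t=1.000000, u=-0.100000:
  k1 = f(1.000000, -0.100000) = 0.074000
  k2 = f(1.260000, -0.080760) = 0.075301
  k3 = f(1.260000, -0.080422) = 0.074985
  k4 = f(1.520000, -0.061008) = 0.068621
  u ← -0.100000 + (0.52/6)·(k1 + 2k2 + 2k3 + k4) = -0.061590
t=1.520000, u=-0.061590:
  k1 = f(1.520000, -0.061590) = 0.069276
  k2 = f(1.780000, -0.043578) = 0.057401
  k3 = f(1.780000, -0.046666) = 0.061468
  k4 = f(2.040000, -0.029627) = 0.044724
  u ← -0.061590 + (0.52/6)·(k1 + 2k2 + 2k3 + k4) = -0.031106
u(2.04) ≈ -0.0311

-0.0311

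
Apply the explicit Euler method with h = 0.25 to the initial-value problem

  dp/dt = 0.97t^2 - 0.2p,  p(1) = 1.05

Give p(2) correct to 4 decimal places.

2.6661

Euler: p_{n+1} = p_n + h·f(t_n, p_n).
t=1.000000, p=1.050000: f=0.760000 → p ← 1.050000 + 0.25·0.760000 = 1.240000
t=1.250000, p=1.240000: f=1.267625 → p ← 1.240000 + 0.25·1.267625 = 1.556906
t=1.500000, p=1.556906: f=1.871119 → p ← 1.556906 + 0.25·1.871119 = 2.024686
t=1.750000, p=2.024686: f=2.565688 → p ← 2.024686 + 0.25·2.565688 = 2.666108
p(2) ≈ 2.6661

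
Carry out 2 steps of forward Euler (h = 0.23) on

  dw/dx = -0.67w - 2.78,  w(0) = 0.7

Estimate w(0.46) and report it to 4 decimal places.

Euler: w_{n+1} = w_n + h·f(x_n, w_n).
x=0.000000, w=0.700000: f=-3.249000 → w ← 0.700000 + 0.23·(-3.249000) = -0.047270
x=0.230000, w=-0.047270: f=-2.748329 → w ← -0.047270 + 0.23·(-2.748329) = -0.679386
w(0.46) ≈ -0.6794

-0.6794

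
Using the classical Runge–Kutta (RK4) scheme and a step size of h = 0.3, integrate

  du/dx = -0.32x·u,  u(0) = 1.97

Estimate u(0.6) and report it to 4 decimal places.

1.8597

RK4: k1 = f(x_n, u_n); k2 = f(x_n + h/2, u_n + (h/2)·k1); k3 = f(x_n + h/2, u_n + (h/2)·k2); k4 = f(x_n + h, u_n + h·k3); u_{n+1} = u_n + (h/6)·(k1 + 2k2 + 2k3 + k4).
x=0.000000, u=1.970000:
  k1 = f(0.000000, 1.970000) = 0.000000
  k2 = f(0.150000, 1.970000) = -0.094560
  k3 = f(0.150000, 1.955816) = -0.093879
  k4 = f(0.300000, 1.941836) = -0.186416
  u ← 1.970000 + (0.3/6)·(k1 + 2k2 + 2k3 + k4) = 1.941835
x=0.300000, u=1.941835:
  k1 = f(0.300000, 1.941835) = -0.186416
  k2 = f(0.450000, 1.913873) = -0.275598
  k3 = f(0.450000, 1.900496) = -0.273671
  k4 = f(0.600000, 1.859734) = -0.357069
  u ← 1.941835 + (0.3/6)·(k1 + 2k2 + 2k3 + k4) = 1.859734
u(0.6) ≈ 1.8597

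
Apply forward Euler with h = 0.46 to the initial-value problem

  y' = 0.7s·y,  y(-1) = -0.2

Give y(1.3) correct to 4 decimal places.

-0.1556

Euler: y_{n+1} = y_n + h·f(s_n, y_n).
s=-1.000000, y=-0.200000: f=0.140000 → y ← -0.200000 + 0.46·0.140000 = -0.135600
s=-0.540000, y=-0.135600: f=0.051257 → y ← -0.135600 + 0.46·0.051257 = -0.112022
s=-0.080000, y=-0.112022: f=0.006273 → y ← -0.112022 + 0.46·0.006273 = -0.109136
s=0.380000, y=-0.109136: f=-0.029030 → y ← -0.109136 + 0.46·(-0.029030) = -0.122490
s=0.840000, y=-0.122490: f=-0.072024 → y ← -0.122490 + 0.46·(-0.072024) = -0.155621
y(1.3) ≈ -0.1556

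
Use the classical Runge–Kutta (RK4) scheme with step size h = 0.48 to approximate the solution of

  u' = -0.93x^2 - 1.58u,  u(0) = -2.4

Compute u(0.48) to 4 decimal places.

RK4: k1 = f(x_n, u_n); k2 = f(x_n + h/2, u_n + (h/2)·k1); k3 = f(x_n + h/2, u_n + (h/2)·k2); k4 = f(x_n + h, u_n + h·k3); u_{n+1} = u_n + (h/6)·(k1 + 2k2 + 2k3 + k4).
x=0.000000, u=-2.400000:
  k1 = f(0.000000, -2.400000) = 3.792000
  k2 = f(0.240000, -1.489920) = 2.300506
  k3 = f(0.240000, -1.847879) = 2.866080
  k4 = f(0.480000, -1.024281) = 1.404093
  u ← -2.400000 + (0.48/6)·(k1 + 2k2 + 2k3 + k4) = -1.157659
u(0.48) ≈ -1.1577

-1.1577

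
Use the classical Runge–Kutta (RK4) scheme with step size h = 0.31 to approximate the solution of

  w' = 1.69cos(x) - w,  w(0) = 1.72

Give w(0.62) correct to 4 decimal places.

RK4: k1 = f(x_n, w_n); k2 = f(x_n + h/2, w_n + (h/2)·k1); k3 = f(x_n + h/2, w_n + (h/2)·k2); k4 = f(x_n + h, w_n + h·k3); w_{n+1} = w_n + (h/6)·(k1 + 2k2 + 2k3 + k4).
x=0.000000, w=1.720000:
  k1 = f(0.000000, 1.720000) = -0.030000
  k2 = f(0.155000, 1.715350) = -0.045611
  k3 = f(0.155000, 1.712930) = -0.043191
  k4 = f(0.310000, 1.706611) = -0.097167
  w ← 1.720000 + (0.31/6)·(k1 + 2k2 + 2k3 + k4) = 1.704254
x=0.310000, w=1.704254:
  k1 = f(0.310000, 1.704254) = -0.094810
  k2 = f(0.465000, 1.689558) = -0.179000
  k3 = f(0.465000, 1.676509) = -0.165950
  k4 = f(0.620000, 1.652809) = -0.277354
  w ← 1.704254 + (0.31/6)·(k1 + 2k2 + 2k3 + k4) = 1.649380
w(0.62) ≈ 1.6494

1.6494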